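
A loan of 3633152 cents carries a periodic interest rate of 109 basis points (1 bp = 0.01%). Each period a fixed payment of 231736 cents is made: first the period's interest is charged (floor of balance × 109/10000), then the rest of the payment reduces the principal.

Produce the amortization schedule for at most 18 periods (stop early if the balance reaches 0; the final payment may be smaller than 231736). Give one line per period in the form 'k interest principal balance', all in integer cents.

1 39601 192135 3441017
2 37507 194229 3246788
3 35389 196347 3050441
4 33249 198487 2851954
5 31086 200650 2651304
6 28899 202837 2448467
7 26688 205048 2243419
8 24453 207283 2036136
9 22193 209543 1826593
10 19909 211827 1614766
11 17600 214136 1400630
12 15266 216470 1184160
13 12907 218829 965331
14 10522 221214 744117
15 8110 223626 520491
16 5673 226063 294428
17 3209 228527 65901
18 718 65901 0

1. interest=⌊3633152·109/10000⌋=39601; principal=231736-39601=192135; balance=3633152-192135=3441017
2. interest=⌊3441017·109/10000⌋=37507; principal=231736-37507=194229; balance=3441017-194229=3246788
3. interest=⌊3246788·109/10000⌋=35389; principal=231736-35389=196347; balance=3246788-196347=3050441
4. interest=⌊3050441·109/10000⌋=33249; principal=231736-33249=198487; balance=3050441-198487=2851954
5. interest=⌊2851954·109/10000⌋=31086; principal=231736-31086=200650; balance=2851954-200650=2651304
6. interest=⌊2651304·109/10000⌋=28899; principal=231736-28899=202837; balance=2651304-202837=2448467
7. interest=⌊2448467·109/10000⌋=26688; principal=231736-26688=205048; balance=2448467-205048=2243419
8. interest=⌊2243419·109/10000⌋=24453; principal=231736-24453=207283; balance=2243419-207283=2036136
9. interest=⌊2036136·109/10000⌋=22193; principal=231736-22193=209543; balance=2036136-209543=1826593
10. interest=⌊1826593·109/10000⌋=19909; principal=231736-19909=211827; balance=1826593-211827=1614766
11. interest=⌊1614766·109/10000⌋=17600; principal=231736-17600=214136; balance=1614766-214136=1400630
12. interest=⌊1400630·109/10000⌋=15266; principal=231736-15266=216470; balance=1400630-216470=1184160
13. interest=⌊1184160·109/10000⌋=12907; principal=231736-12907=218829; balance=1184160-218829=965331
14. interest=⌊965331·109/10000⌋=10522; principal=231736-10522=221214; balance=965331-221214=744117
15. interest=⌊744117·109/10000⌋=8110; principal=231736-8110=223626; balance=744117-223626=520491
16. interest=⌊520491·109/10000⌋=5673; principal=231736-5673=226063; balance=520491-226063=294428
17. interest=⌊294428·109/10000⌋=3209; principal=231736-3209=228527; balance=294428-228527=65901
18. interest=⌊65901·109/10000⌋=718; principal=min(231736-718,65901)=65901; balance=65901-65901=0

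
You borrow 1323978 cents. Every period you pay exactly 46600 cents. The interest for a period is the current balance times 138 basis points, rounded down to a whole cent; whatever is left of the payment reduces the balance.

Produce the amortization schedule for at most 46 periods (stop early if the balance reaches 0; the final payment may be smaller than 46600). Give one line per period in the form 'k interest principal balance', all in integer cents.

1. interest=⌊1323978·138/10000⌋=18270; principal=46600-18270=28330; balance=1323978-28330=1295648
2. interest=⌊1295648·138/10000⌋=17879; principal=46600-17879=28721; balance=1295648-28721=1266927
3. interest=⌊1266927·138/10000⌋=17483; principal=46600-17483=29117; balance=1266927-29117=1237810
4. interest=⌊1237810·138/10000⌋=17081; principal=46600-17081=29519; balance=1237810-29519=1208291
5. interest=⌊1208291·138/10000⌋=16674; principal=46600-16674=29926; balance=1208291-29926=1178365
6. interest=⌊1178365·138/10000⌋=16261; principal=46600-16261=30339; balance=1178365-30339=1148026
7. interest=⌊1148026·138/10000⌋=15842; principal=46600-15842=30758; balance=1148026-30758=1117268
8. interest=⌊1117268·138/10000⌋=15418; principal=46600-15418=31182; balance=1117268-31182=1086086
9. interest=⌊1086086·138/10000⌋=14987; principal=46600-14987=31613; balance=1086086-31613=1054473
10. interest=⌊1054473·138/10000⌋=14551; principal=46600-14551=32049; balance=1054473-32049=1022424
11. interest=⌊1022424·138/10000⌋=14109; principal=46600-14109=32491; balance=1022424-32491=989933
12. interest=⌊989933·138/10000⌋=13661; principal=46600-13661=32939; balance=989933-32939=956994
13. interest=⌊956994·138/10000⌋=13206; principal=46600-13206=33394; balance=956994-33394=923600
14. interest=⌊923600·138/10000⌋=12745; principal=46600-12745=33855; balance=923600-33855=889745
15. interest=⌊889745·138/10000⌋=12278; principal=46600-12278=34322; balance=889745-34322=855423
16. interest=⌊855423·138/10000⌋=11804; principal=46600-11804=34796; balance=855423-34796=820627
17. interest=⌊820627·138/10000⌋=11324; principal=46600-11324=35276; balance=820627-35276=785351
18. interest=⌊785351·138/10000⌋=10837; principal=46600-10837=35763; balance=785351-35763=749588
19. interest=⌊749588·138/10000⌋=10344; principal=46600-10344=36256; balance=749588-36256=713332
20. interest=⌊713332·138/10000⌋=9843; principal=46600-9843=36757; balance=713332-36757=676575
21. interest=⌊676575·138/10000⌋=9336; principal=46600-9336=37264; balance=676575-37264=639311
22. interest=⌊639311·138/10000⌋=8822; principal=46600-8822=37778; balance=639311-37778=601533
23. interest=⌊601533·138/10000⌋=8301; principal=46600-8301=38299; balance=601533-38299=563234
24. interest=⌊563234·138/10000⌋=7772; principal=46600-7772=38828; balance=563234-38828=524406
25. interest=⌊524406·138/10000⌋=7236; principal=46600-7236=39364; balance=524406-39364=485042
26. interest=⌊485042·138/10000⌋=6693; principal=46600-6693=39907; balance=485042-39907=445135
27. interest=⌊445135·138/10000⌋=6142; principal=46600-6142=40458; balance=445135-40458=404677
28. interest=⌊404677·138/10000⌋=5584; principal=46600-5584=41016; balance=404677-41016=363661
29. interest=⌊363661·138/10000⌋=5018; principal=46600-5018=41582; balance=363661-41582=322079
30. interest=⌊322079·138/10000⌋=4444; principal=46600-4444=42156; balance=322079-42156=279923
31. interest=⌊279923·138/10000⌋=3862; principal=46600-3862=42738; balance=279923-42738=237185
32. interest=⌊237185·138/10000⌋=3273; principal=46600-3273=43327; balance=237185-43327=193858
33. interest=⌊193858·138/10000⌋=2675; principal=46600-2675=43925; balance=193858-43925=149933
34. interest=⌊149933·138/10000⌋=2069; principal=46600-2069=44531; balance=149933-44531=105402
35. interest=⌊105402·138/10000⌋=1454; principal=46600-1454=45146; balance=105402-45146=60256
36. interest=⌊60256·138/10000⌋=831; principal=46600-831=45769; balance=60256-45769=14487
37. interest=⌊14487·138/10000⌋=199; principal=min(46600-199,14487)=14487; balance=14487-14487=0

1 18270 28330 1295648
2 17879 28721 1266927
3 17483 29117 1237810
4 17081 29519 1208291
5 16674 29926 1178365
6 16261 30339 1148026
7 15842 30758 1117268
8 15418 31182 1086086
9 14987 31613 1054473
10 14551 32049 1022424
11 14109 32491 989933
12 13661 32939 956994
13 13206 33394 923600
14 12745 33855 889745
15 12278 34322 855423
16 11804 34796 820627
17 11324 35276 785351
18 10837 35763 749588
19 10344 36256 713332
20 9843 36757 676575
21 9336 37264 639311
22 8822 37778 601533
23 8301 38299 563234
24 7772 38828 524406
25 7236 39364 485042
26 6693 39907 445135
27 6142 40458 404677
28 5584 41016 363661
29 5018 41582 322079
30 4444 42156 279923
31 3862 42738 237185
32 3273 43327 193858
33 2675 43925 149933
34 2069 44531 105402
35 1454 45146 60256
36 831 45769 14487
37 199 14487 0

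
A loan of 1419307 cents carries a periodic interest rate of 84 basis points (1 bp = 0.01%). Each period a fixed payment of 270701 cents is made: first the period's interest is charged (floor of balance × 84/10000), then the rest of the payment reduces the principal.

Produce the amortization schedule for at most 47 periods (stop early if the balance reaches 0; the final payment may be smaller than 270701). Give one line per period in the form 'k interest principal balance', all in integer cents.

1 11922 258779 1160528
2 9748 260953 899575
3 7556 263145 636430
4 5346 265355 371075
5 3117 267584 103491
6 869 103491 0

1. interest=⌊1419307·84/10000⌋=11922; principal=270701-11922=258779; balance=1419307-258779=1160528
2. interest=⌊1160528·84/10000⌋=9748; principal=270701-9748=260953; balance=1160528-260953=899575
3. interest=⌊899575·84/10000⌋=7556; principal=270701-7556=263145; balance=899575-263145=636430
4. interest=⌊636430·84/10000⌋=5346; principal=270701-5346=265355; balance=636430-265355=371075
5. interest=⌊371075·84/10000⌋=3117; principal=270701-3117=267584; balance=371075-267584=103491
6. interest=⌊103491·84/10000⌋=869; principal=min(270701-869,103491)=103491; balance=103491-103491=0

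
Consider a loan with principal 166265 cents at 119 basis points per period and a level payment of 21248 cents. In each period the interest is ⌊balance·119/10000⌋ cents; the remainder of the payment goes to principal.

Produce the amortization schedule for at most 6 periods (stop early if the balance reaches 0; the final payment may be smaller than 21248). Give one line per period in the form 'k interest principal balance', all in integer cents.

1 1978 19270 146995
2 1749 19499 127496
3 1517 19731 107765
4 1282 19966 87799
5 1044 20204 67595
6 804 20444 47151

1. interest=⌊166265·119/10000⌋=1978; principal=21248-1978=19270; balance=166265-19270=146995
2. interest=⌊146995·119/10000⌋=1749; principal=21248-1749=19499; balance=146995-19499=127496
3. interest=⌊127496·119/10000⌋=1517; principal=21248-1517=19731; balance=127496-19731=107765
4. interest=⌊107765·119/10000⌋=1282; principal=21248-1282=19966; balance=107765-19966=87799
5. interest=⌊87799·119/10000⌋=1044; principal=21248-1044=20204; balance=87799-20204=67595
6. interest=⌊67595·119/10000⌋=804; principal=21248-804=20444; balance=67595-20444=47151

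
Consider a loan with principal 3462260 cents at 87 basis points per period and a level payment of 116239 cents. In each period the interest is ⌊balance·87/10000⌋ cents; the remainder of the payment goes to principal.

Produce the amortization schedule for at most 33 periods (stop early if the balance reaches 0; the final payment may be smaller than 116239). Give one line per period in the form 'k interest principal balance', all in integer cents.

1. interest=⌊3462260·87/10000⌋=30121; principal=116239-30121=86118; balance=3462260-86118=3376142
2. interest=⌊3376142·87/10000⌋=29372; principal=116239-29372=86867; balance=3376142-86867=3289275
3. interest=⌊3289275·87/10000⌋=28616; principal=116239-28616=87623; balance=3289275-87623=3201652
4. interest=⌊3201652·87/10000⌋=27854; principal=116239-27854=88385; balance=3201652-88385=3113267
5. interest=⌊3113267·87/10000⌋=27085; principal=116239-27085=89154; balance=3113267-89154=3024113
6. interest=⌊3024113·87/10000⌋=26309; principal=116239-26309=89930; balance=3024113-89930=2934183
7. interest=⌊2934183·87/10000⌋=25527; principal=116239-25527=90712; balance=2934183-90712=2843471
8. interest=⌊2843471·87/10000⌋=24738; principal=116239-24738=91501; balance=2843471-91501=2751970
9. interest=⌊2751970·87/10000⌋=23942; principal=116239-23942=92297; balance=2751970-92297=2659673
10. interest=⌊2659673·87/10000⌋=23139; principal=116239-23139=93100; balance=2659673-93100=2566573
11. interest=⌊2566573·87/10000⌋=22329; principal=116239-22329=93910; balance=2566573-93910=2472663
12. interest=⌊2472663·87/10000⌋=21512; principal=116239-21512=94727; balance=2472663-94727=2377936
13. interest=⌊2377936·87/10000⌋=20688; principal=116239-20688=95551; balance=2377936-95551=2282385
14. interest=⌊2282385·87/10000⌋=19856; principal=116239-19856=96383; balance=2282385-96383=2186002
15. interest=⌊2186002·87/10000⌋=19018; principal=116239-19018=97221; balance=2186002-97221=2088781
16. interest=⌊2088781·87/10000⌋=18172; principal=116239-18172=98067; balance=2088781-98067=1990714
17. interest=⌊1990714·87/10000⌋=17319; principal=116239-17319=98920; balance=1990714-98920=1891794
18. interest=⌊1891794·87/10000⌋=16458; principal=116239-16458=99781; balance=1891794-99781=1792013
19. interest=⌊1792013·87/10000⌋=15590; principal=116239-15590=100649; balance=1792013-100649=1691364
20. interest=⌊1691364·87/10000⌋=14714; principal=116239-14714=101525; balance=1691364-101525=1589839
21. interest=⌊1589839·87/10000⌋=13831; principal=116239-13831=102408; balance=1589839-102408=1487431
22. interest=⌊1487431·87/10000⌋=12940; principal=116239-12940=103299; balance=1487431-103299=1384132
23. interest=⌊1384132·87/10000⌋=12041; principal=116239-12041=104198; balance=1384132-104198=1279934
24. interest=⌊1279934·87/10000⌋=11135; principal=116239-11135=105104; balance=1279934-105104=1174830
25. interest=⌊1174830·87/10000⌋=10221; principal=116239-10221=106018; balance=1174830-106018=1068812
26. interest=⌊1068812·87/10000⌋=9298; principal=116239-9298=106941; balance=1068812-106941=961871
27. interest=⌊961871·87/10000⌋=8368; principal=116239-8368=107871; balance=961871-107871=854000
28. interest=⌊854000·87/10000⌋=7429; principal=116239-7429=108810; balance=854000-108810=745190
29. interest=⌊745190·87/10000⌋=6483; principal=116239-6483=109756; balance=745190-109756=635434
30. interest=⌊635434·87/10000⌋=5528; principal=116239-5528=110711; balance=635434-110711=524723
31. interest=⌊524723·87/10000⌋=4565; principal=116239-4565=111674; balance=524723-111674=413049
32. interest=⌊413049·87/10000⌋=3593; principal=116239-3593=112646; balance=413049-112646=300403
33. interest=⌊300403·87/10000⌋=2613; principal=116239-2613=113626; balance=300403-113626=186777

1 30121 86118 3376142
2 29372 86867 3289275
3 28616 87623 3201652
4 27854 88385 3113267
5 27085 89154 3024113
6 26309 89930 2934183
7 25527 90712 2843471
8 24738 91501 2751970
9 23942 92297 2659673
10 23139 93100 2566573
11 22329 93910 2472663
12 21512 94727 2377936
13 20688 95551 2282385
14 19856 96383 2186002
15 19018 97221 2088781
16 18172 98067 1990714
17 17319 98920 1891794
18 16458 99781 1792013
19 15590 100649 1691364
20 14714 101525 1589839
21 13831 102408 1487431
22 12940 103299 1384132
23 12041 104198 1279934
24 11135 105104 1174830
25 10221 106018 1068812
26 9298 106941 961871
27 8368 107871 854000
28 7429 108810 745190
29 6483 109756 635434
30 5528 110711 524723
31 4565 111674 413049
32 3593 112646 300403
33 2613 113626 186777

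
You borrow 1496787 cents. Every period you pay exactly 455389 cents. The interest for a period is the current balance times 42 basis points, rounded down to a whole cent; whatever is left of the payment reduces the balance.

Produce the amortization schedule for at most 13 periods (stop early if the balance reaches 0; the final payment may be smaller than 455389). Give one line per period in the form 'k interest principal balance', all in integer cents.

1. interest=⌊1496787·42/10000⌋=6286; principal=455389-6286=449103; balance=1496787-449103=1047684
2. interest=⌊1047684·42/10000⌋=4400; principal=455389-4400=450989; balance=1047684-450989=596695
3. interest=⌊596695·42/10000⌋=2506; principal=455389-2506=452883; balance=596695-452883=143812
4. interest=⌊143812·42/10000⌋=604; principal=min(455389-604,143812)=143812; balance=143812-143812=0

1 6286 449103 1047684
2 4400 450989 596695
3 2506 452883 143812
4 604 143812 0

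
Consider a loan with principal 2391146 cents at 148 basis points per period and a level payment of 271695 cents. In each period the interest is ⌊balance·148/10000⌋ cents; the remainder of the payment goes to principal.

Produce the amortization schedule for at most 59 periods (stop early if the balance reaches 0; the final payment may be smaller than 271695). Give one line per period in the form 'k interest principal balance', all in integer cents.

1 35388 236307 2154839
2 31891 239804 1915035
3 28342 243353 1671682
4 24740 246955 1424727
5 21085 250610 1174117
6 17376 254319 919798
7 13613 258082 661716
8 9793 261902 399814
9 5917 265778 134036
10 1983 134036 0

1. interest=⌊2391146·148/10000⌋=35388; principal=271695-35388=236307; balance=2391146-236307=2154839
2. interest=⌊2154839·148/10000⌋=31891; principal=271695-31891=239804; balance=2154839-239804=1915035
3. interest=⌊1915035·148/10000⌋=28342; principal=271695-28342=243353; balance=1915035-243353=1671682
4. interest=⌊1671682·148/10000⌋=24740; principal=271695-24740=246955; balance=1671682-246955=1424727
5. interest=⌊1424727·148/10000⌋=21085; principal=271695-21085=250610; balance=1424727-250610=1174117
6. interest=⌊1174117·148/10000⌋=17376; principal=271695-17376=254319; balance=1174117-254319=919798
7. interest=⌊919798·148/10000⌋=13613; principal=271695-13613=258082; balance=919798-258082=661716
8. interest=⌊661716·148/10000⌋=9793; principal=271695-9793=261902; balance=661716-261902=399814
9. interest=⌊399814·148/10000⌋=5917; principal=271695-5917=265778; balance=399814-265778=134036
10. interest=⌊134036·148/10000⌋=1983; principal=min(271695-1983,134036)=134036; balance=134036-134036=0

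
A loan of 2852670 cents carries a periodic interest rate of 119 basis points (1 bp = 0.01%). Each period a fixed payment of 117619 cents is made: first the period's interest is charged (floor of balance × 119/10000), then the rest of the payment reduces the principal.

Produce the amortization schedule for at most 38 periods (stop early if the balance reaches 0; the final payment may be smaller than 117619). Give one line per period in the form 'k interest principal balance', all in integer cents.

1. interest=⌊2852670·119/10000⌋=33946; principal=117619-33946=83673; balance=2852670-83673=2768997
2. interest=⌊2768997·119/10000⌋=32951; principal=117619-32951=84668; balance=2768997-84668=2684329
3. interest=⌊2684329·119/10000⌋=31943; principal=117619-31943=85676; balance=2684329-85676=2598653
4. interest=⌊2598653·119/10000⌋=30923; principal=117619-30923=86696; balance=2598653-86696=2511957
5. interest=⌊2511957·119/10000⌋=29892; principal=117619-29892=87727; balance=2511957-87727=2424230
6. interest=⌊2424230·119/10000⌋=28848; principal=117619-28848=88771; balance=2424230-88771=2335459
7. interest=⌊2335459·119/10000⌋=27791; principal=117619-27791=89828; balance=2335459-89828=2245631
8. interest=⌊2245631·119/10000⌋=26723; principal=117619-26723=90896; balance=2245631-90896=2154735
9. interest=⌊2154735·119/10000⌋=25641; principal=117619-25641=91978; balance=2154735-91978=2062757
10. interest=⌊2062757·119/10000⌋=24546; principal=117619-24546=93073; balance=2062757-93073=1969684
11. interest=⌊1969684·119/10000⌋=23439; principal=117619-23439=94180; balance=1969684-94180=1875504
12. interest=⌊1875504·119/10000⌋=22318; principal=117619-22318=95301; balance=1875504-95301=1780203
13. interest=⌊1780203·119/10000⌋=21184; principal=117619-21184=96435; balance=1780203-96435=1683768
14. interest=⌊1683768·119/10000⌋=20036; principal=117619-20036=97583; balance=1683768-97583=1586185
15. interest=⌊1586185·119/10000⌋=18875; principal=117619-18875=98744; balance=1586185-98744=1487441
16. interest=⌊1487441·119/10000⌋=17700; principal=117619-17700=99919; balance=1487441-99919=1387522
17. interest=⌊1387522·119/10000⌋=16511; principal=117619-16511=101108; balance=1387522-101108=1286414
18. interest=⌊1286414·119/10000⌋=15308; principal=117619-15308=102311; balance=1286414-102311=1184103
19. interest=⌊1184103·119/10000⌋=14090; principal=117619-14090=103529; balance=1184103-103529=1080574
20. interest=⌊1080574·119/10000⌋=12858; principal=117619-12858=104761; balance=1080574-104761=975813
21. interest=⌊975813·119/10000⌋=11612; principal=117619-11612=106007; balance=975813-106007=869806
22. interest=⌊869806·119/10000⌋=10350; principal=117619-10350=107269; balance=869806-107269=762537
23. interest=⌊762537·119/10000⌋=9074; principal=117619-9074=108545; balance=762537-108545=653992
24. interest=⌊653992·119/10000⌋=7782; principal=117619-7782=109837; balance=653992-109837=544155
25. interest=⌊544155·119/10000⌋=6475; principal=117619-6475=111144; balance=544155-111144=433011
26. interest=⌊433011·119/10000⌋=5152; principal=117619-5152=112467; balance=433011-112467=320544
27. interest=⌊320544·119/10000⌋=3814; principal=117619-3814=113805; balance=320544-113805=206739
28. interest=⌊206739·119/10000⌋=2460; principal=117619-2460=115159; balance=206739-115159=91580
29. interest=⌊91580·119/10000⌋=1089; principal=min(117619-1089,91580)=91580; balance=91580-91580=0

1 33946 83673 2768997
2 32951 84668 2684329
3 31943 85676 2598653
4 30923 86696 2511957
5 29892 87727 2424230
6 28848 88771 2335459
7 27791 89828 2245631
8 26723 90896 2154735
9 25641 91978 2062757
10 24546 93073 1969684
11 23439 94180 1875504
12 22318 95301 1780203
13 21184 96435 1683768
14 20036 97583 1586185
15 18875 98744 1487441
16 17700 99919 1387522
17 16511 101108 1286414
18 15308 102311 1184103
19 14090 103529 1080574
20 12858 104761 975813
21 11612 106007 869806
22 10350 107269 762537
23 9074 108545 653992
24 7782 109837 544155
25 6475 111144 433011
26 5152 112467 320544
27 3814 113805 206739
28 2460 115159 91580
29 1089 91580 0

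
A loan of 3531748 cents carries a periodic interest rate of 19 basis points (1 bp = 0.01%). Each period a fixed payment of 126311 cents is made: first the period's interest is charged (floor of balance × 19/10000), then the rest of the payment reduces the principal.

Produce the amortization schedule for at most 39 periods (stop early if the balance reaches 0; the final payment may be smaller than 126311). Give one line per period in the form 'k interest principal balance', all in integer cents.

1 6710 119601 3412147
2 6483 119828 3292319
3 6255 120056 3172263
4 6027 120284 3051979
5 5798 120513 2931466
6 5569 120742 2810724
7 5340 120971 2689753
8 5110 121201 2568552
9 4880 121431 2447121
10 4649 121662 2325459
11 4418 121893 2203566
12 4186 122125 2081441
13 3954 122357 1959084
14 3722 122589 1836495
15 3489 122822 1713673
16 3255 123056 1590617
17 3022 123289 1467328
18 2787 123524 1343804
19 2553 123758 1220046
20 2318 123993 1096053
21 2082 124229 971824
22 1846 124465 847359
23 1609 124702 722657
24 1373 124938 597719
25 1135 125176 472543
26 897 125414 347129
27 659 125652 221477
28 420 125891 95586
29 181 95586 0

1. interest=⌊3531748·19/10000⌋=6710; principal=126311-6710=119601; balance=3531748-119601=3412147
2. interest=⌊3412147·19/10000⌋=6483; principal=126311-6483=119828; balance=3412147-119828=3292319
3. interest=⌊3292319·19/10000⌋=6255; principal=126311-6255=120056; balance=3292319-120056=3172263
4. interest=⌊3172263·19/10000⌋=6027; principal=126311-6027=120284; balance=3172263-120284=3051979
5. interest=⌊3051979·19/10000⌋=5798; principal=126311-5798=120513; balance=3051979-120513=2931466
6. interest=⌊2931466·19/10000⌋=5569; principal=126311-5569=120742; balance=2931466-120742=2810724
7. interest=⌊2810724·19/10000⌋=5340; principal=126311-5340=120971; balance=2810724-120971=2689753
8. interest=⌊2689753·19/10000⌋=5110; principal=126311-5110=121201; balance=2689753-121201=2568552
9. interest=⌊2568552·19/10000⌋=4880; principal=126311-4880=121431; balance=2568552-121431=2447121
10. interest=⌊2447121·19/10000⌋=4649; principal=126311-4649=121662; balance=2447121-121662=2325459
11. interest=⌊2325459·19/10000⌋=4418; principal=126311-4418=121893; balance=2325459-121893=2203566
12. interest=⌊2203566·19/10000⌋=4186; principal=126311-4186=122125; balance=2203566-122125=2081441
13. interest=⌊2081441·19/10000⌋=3954; principal=126311-3954=122357; balance=2081441-122357=1959084
14. interest=⌊1959084·19/10000⌋=3722; principal=126311-3722=122589; balance=1959084-122589=1836495
15. interest=⌊1836495·19/10000⌋=3489; principal=126311-3489=122822; balance=1836495-122822=1713673
16. interest=⌊1713673·19/10000⌋=3255; principal=126311-3255=123056; balance=1713673-123056=1590617
17. interest=⌊1590617·19/10000⌋=3022; principal=126311-3022=123289; balance=1590617-123289=1467328
18. interest=⌊1467328·19/10000⌋=2787; principal=126311-2787=123524; balance=1467328-123524=1343804
19. interest=⌊1343804·19/10000⌋=2553; principal=126311-2553=123758; balance=1343804-123758=1220046
20. interest=⌊1220046·19/10000⌋=2318; principal=126311-2318=123993; balance=1220046-123993=1096053
21. interest=⌊1096053·19/10000⌋=2082; principal=126311-2082=124229; balance=1096053-124229=971824
22. interest=⌊971824·19/10000⌋=1846; principal=126311-1846=124465; balance=971824-124465=847359
23. interest=⌊847359·19/10000⌋=1609; principal=126311-1609=124702; balance=847359-124702=722657
24. interest=⌊722657·19/10000⌋=1373; principal=126311-1373=124938; balance=722657-124938=597719
25. interest=⌊597719·19/10000⌋=1135; principal=126311-1135=125176; balance=597719-125176=472543
26. interest=⌊472543·19/10000⌋=897; principal=126311-897=125414; balance=472543-125414=347129
27. interest=⌊347129·19/10000⌋=659; principal=126311-659=125652; balance=347129-125652=221477
28. interest=⌊221477·19/10000⌋=420; principal=126311-420=125891; balance=221477-125891=95586
29. interest=⌊95586·19/10000⌋=181; principal=min(126311-181,95586)=95586; balance=95586-95586=0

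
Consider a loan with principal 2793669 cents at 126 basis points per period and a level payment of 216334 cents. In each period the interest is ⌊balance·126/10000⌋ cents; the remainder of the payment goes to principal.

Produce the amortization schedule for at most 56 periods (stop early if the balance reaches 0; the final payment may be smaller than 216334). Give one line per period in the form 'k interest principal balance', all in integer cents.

1 35200 181134 2612535
2 32917 183417 2429118
3 30606 185728 2243390
4 28266 188068 2055322
5 25897 190437 1864885
6 23497 192837 1672048
7 21067 195267 1476781
8 18607 197727 1279054
9 16116 200218 1078836
10 13593 202741 876095
11 11038 205296 670799
12 8452 207882 462917
13 5832 210502 252415
14 3180 213154 39261
15 494 39261 0

1. interest=⌊2793669·126/10000⌋=35200; principal=216334-35200=181134; balance=2793669-181134=2612535
2. interest=⌊2612535·126/10000⌋=32917; principal=216334-32917=183417; balance=2612535-183417=2429118
3. interest=⌊2429118·126/10000⌋=30606; principal=216334-30606=185728; balance=2429118-185728=2243390
4. interest=⌊2243390·126/10000⌋=28266; principal=216334-28266=188068; balance=2243390-188068=2055322
5. interest=⌊2055322·126/10000⌋=25897; principal=216334-25897=190437; balance=2055322-190437=1864885
6. interest=⌊1864885·126/10000⌋=23497; principal=216334-23497=192837; balance=1864885-192837=1672048
7. interest=⌊1672048·126/10000⌋=21067; principal=216334-21067=195267; balance=1672048-195267=1476781
8. interest=⌊1476781·126/10000⌋=18607; principal=216334-18607=197727; balance=1476781-197727=1279054
9. interest=⌊1279054·126/10000⌋=16116; principal=216334-16116=200218; balance=1279054-200218=1078836
10. interest=⌊1078836·126/10000⌋=13593; principal=216334-13593=202741; balance=1078836-202741=876095
11. interest=⌊876095·126/10000⌋=11038; principal=216334-11038=205296; balance=876095-205296=670799
12. interest=⌊670799·126/10000⌋=8452; principal=216334-8452=207882; balance=670799-207882=462917
13. interest=⌊462917·126/10000⌋=5832; principal=216334-5832=210502; balance=462917-210502=252415
14. interest=⌊252415·126/10000⌋=3180; principal=216334-3180=213154; balance=252415-213154=39261
15. interest=⌊39261·126/10000⌋=494; principal=min(216334-494,39261)=39261; balance=39261-39261=0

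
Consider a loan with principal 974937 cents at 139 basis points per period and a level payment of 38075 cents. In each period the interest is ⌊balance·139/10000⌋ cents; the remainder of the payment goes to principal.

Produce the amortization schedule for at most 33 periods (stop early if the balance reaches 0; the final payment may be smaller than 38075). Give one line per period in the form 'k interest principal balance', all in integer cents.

1. interest=⌊974937·139/10000⌋=13551; principal=38075-13551=24524; balance=974937-24524=950413
2. interest=⌊950413·139/10000⌋=13210; principal=38075-13210=24865; balance=950413-24865=925548
3. interest=⌊925548·139/10000⌋=12865; principal=38075-12865=25210; balance=925548-25210=900338
4. interest=⌊900338·139/10000⌋=12514; principal=38075-12514=25561; balance=900338-25561=874777
5. interest=⌊874777·139/10000⌋=12159; principal=38075-12159=25916; balance=874777-25916=848861
6. interest=⌊848861·139/10000⌋=11799; principal=38075-11799=26276; balance=848861-26276=822585
7. interest=⌊822585·139/10000⌋=11433; principal=38075-11433=26642; balance=822585-26642=795943
8. interest=⌊795943·139/10000⌋=11063; principal=38075-11063=27012; balance=795943-27012=768931
9. interest=⌊768931·139/10000⌋=10688; principal=38075-10688=27387; balance=768931-27387=741544
10. interest=⌊741544·139/10000⌋=10307; principal=38075-10307=27768; balance=741544-27768=713776
11. interest=⌊713776·139/10000⌋=9921; principal=38075-9921=28154; balance=713776-28154=685622
12. interest=⌊685622·139/10000⌋=9530; principal=38075-9530=28545; balance=685622-28545=657077
13. interest=⌊657077·139/10000⌋=9133; principal=38075-9133=28942; balance=657077-28942=628135
14. interest=⌊628135·139/10000⌋=8731; principal=38075-8731=29344; balance=628135-29344=598791
15. interest=⌊598791·139/10000⌋=8323; principal=38075-8323=29752; balance=598791-29752=569039
16. interest=⌊569039·139/10000⌋=7909; principal=38075-7909=30166; balance=569039-30166=538873
17. interest=⌊538873·139/10000⌋=7490; principal=38075-7490=30585; balance=538873-30585=508288
18. interest=⌊508288·139/10000⌋=7065; principal=38075-7065=31010; balance=508288-31010=477278
19. interest=⌊477278·139/10000⌋=6634; principal=38075-6634=31441; balance=477278-31441=445837
20. interest=⌊445837·139/10000⌋=6197; principal=38075-6197=31878; balance=445837-31878=413959
21. interest=⌊413959·139/10000⌋=5754; principal=38075-5754=32321; balance=413959-32321=381638
22. interest=⌊381638·139/10000⌋=5304; principal=38075-5304=32771; balance=381638-32771=348867
23. interest=⌊348867·139/10000⌋=4849; principal=38075-4849=33226; balance=348867-33226=315641
24. interest=⌊315641·139/10000⌋=4387; principal=38075-4387=33688; balance=315641-33688=281953
25. interest=⌊281953·139/10000⌋=3919; principal=38075-3919=34156; balance=281953-34156=247797
26. interest=⌊247797·139/10000⌋=3444; principal=38075-3444=34631; balance=247797-34631=213166
27. interest=⌊213166·139/10000⌋=2963; principal=38075-2963=35112; balance=213166-35112=178054
28. interest=⌊178054·139/10000⌋=2474; principal=38075-2474=35601; balance=178054-35601=142453
29. interest=⌊142453·139/10000⌋=1980; principal=38075-1980=36095; balance=142453-36095=106358
30. interest=⌊106358·139/10000⌋=1478; principal=38075-1478=36597; balance=106358-36597=69761
31. interest=⌊69761·139/10000⌋=969; principal=38075-969=37106; balance=69761-37106=32655
32. interest=⌊32655·139/10000⌋=453; principal=min(38075-453,32655)=32655; balance=32655-32655=0

1 13551 24524 950413
2 13210 24865 925548
3 12865 25210 900338
4 12514 25561 874777
5 12159 25916 848861
6 11799 26276 822585
7 11433 26642 795943
8 11063 27012 768931
9 10688 27387 741544
10 10307 27768 713776
11 9921 28154 685622
12 9530 28545 657077
13 9133 28942 628135
14 8731 29344 598791
15 8323 29752 569039
16 7909 30166 538873
17 7490 30585 508288
18 7065 31010 477278
19 6634 31441 445837
20 6197 31878 413959
21 5754 32321 381638
22 5304 32771 348867
23 4849 33226 315641
24 4387 33688 281953
25 3919 34156 247797
26 3444 34631 213166
27 2963 35112 178054
28 2474 35601 142453
29 1980 36095 106358
30 1478 36597 69761
31 969 37106 32655
32 453 32655 0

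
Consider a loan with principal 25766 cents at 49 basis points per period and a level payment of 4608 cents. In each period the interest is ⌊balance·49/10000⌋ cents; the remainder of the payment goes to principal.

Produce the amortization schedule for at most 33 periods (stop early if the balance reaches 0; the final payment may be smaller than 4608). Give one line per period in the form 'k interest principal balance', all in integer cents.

1. interest=⌊25766·49/10000⌋=126; principal=4608-126=4482; balance=25766-4482=21284
2. interest=⌊21284·49/10000⌋=104; principal=4608-104=4504; balance=21284-4504=16780
3. interest=⌊16780·49/10000⌋=82; principal=4608-82=4526; balance=16780-4526=12254
4. interest=⌊12254·49/10000⌋=60; principal=4608-60=4548; balance=12254-4548=7706
5. interest=⌊7706·49/10000⌋=37; principal=4608-37=4571; balance=7706-4571=3135
6. interest=⌊3135·49/10000⌋=15; principal=min(4608-15,3135)=3135; balance=3135-3135=0

1 126 4482 21284
2 104 4504 16780
3 82 4526 12254
4 60 4548 7706
5 37 4571 3135
6 15 3135 0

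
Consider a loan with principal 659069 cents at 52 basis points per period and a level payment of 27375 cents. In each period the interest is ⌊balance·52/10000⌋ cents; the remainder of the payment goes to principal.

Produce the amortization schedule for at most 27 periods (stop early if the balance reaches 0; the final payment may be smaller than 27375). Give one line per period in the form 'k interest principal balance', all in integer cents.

1 3427 23948 635121
2 3302 24073 611048
3 3177 24198 586850
4 3051 24324 562526
5 2925 24450 538076
6 2797 24578 513498
7 2670 24705 488793
8 2541 24834 463959
9 2412 24963 438996
10 2282 25093 413903
11 2152 25223 388680
12 2021 25354 363326
13 1889 25486 337840
14 1756 25619 312221
15 1623 25752 286469
16 1489 25886 260583
17 1355 26020 234563
18 1219 26156 208407
19 1083 26292 182115
20 946 26429 155686
21 809 26566 129120
22 671 26704 102416
23 532 26843 75573
24 392 26983 48590
25 252 27123 21467
26 111 21467 0

1. interest=⌊659069·52/10000⌋=3427; principal=27375-3427=23948; balance=659069-23948=635121
2. interest=⌊635121·52/10000⌋=3302; principal=27375-3302=24073; balance=635121-24073=611048
3. interest=⌊611048·52/10000⌋=3177; principal=27375-3177=24198; balance=611048-24198=586850
4. interest=⌊586850·52/10000⌋=3051; principal=27375-3051=24324; balance=586850-24324=562526
5. interest=⌊562526·52/10000⌋=2925; principal=27375-2925=24450; balance=562526-24450=538076
6. interest=⌊538076·52/10000⌋=2797; principal=27375-2797=24578; balance=538076-24578=513498
7. interest=⌊513498·52/10000⌋=2670; principal=27375-2670=24705; balance=513498-24705=488793
8. interest=⌊488793·52/10000⌋=2541; principal=27375-2541=24834; balance=488793-24834=463959
9. interest=⌊463959·52/10000⌋=2412; principal=27375-2412=24963; balance=463959-24963=438996
10. interest=⌊438996·52/10000⌋=2282; principal=27375-2282=25093; balance=438996-25093=413903
11. interest=⌊413903·52/10000⌋=2152; principal=27375-2152=25223; balance=413903-25223=388680
12. interest=⌊388680·52/10000⌋=2021; principal=27375-2021=25354; balance=388680-25354=363326
13. interest=⌊363326·52/10000⌋=1889; principal=27375-1889=25486; balance=363326-25486=337840
14. interest=⌊337840·52/10000⌋=1756; principal=27375-1756=25619; balance=337840-25619=312221
15. interest=⌊312221·52/10000⌋=1623; principal=27375-1623=25752; balance=312221-25752=286469
16. interest=⌊286469·52/10000⌋=1489; principal=27375-1489=25886; balance=286469-25886=260583
17. interest=⌊260583·52/10000⌋=1355; principal=27375-1355=26020; balance=260583-26020=234563
18. interest=⌊234563·52/10000⌋=1219; principal=27375-1219=26156; balance=234563-26156=208407
19. interest=⌊208407·52/10000⌋=1083; principal=27375-1083=26292; balance=208407-26292=182115
20. interest=⌊182115·52/10000⌋=946; principal=27375-946=26429; balance=182115-26429=155686
21. interest=⌊155686·52/10000⌋=809; principal=27375-809=26566; balance=155686-26566=129120
22. interest=⌊129120·52/10000⌋=671; principal=27375-671=26704; balance=129120-26704=102416
23. interest=⌊102416·52/10000⌋=532; principal=27375-532=26843; balance=102416-26843=75573
24. interest=⌊75573·52/10000⌋=392; principal=27375-392=26983; balance=75573-26983=48590
25. interest=⌊48590·52/10000⌋=252; principal=27375-252=27123; balance=48590-27123=21467
26. interest=⌊21467·52/10000⌋=111; principal=min(27375-111,21467)=21467; balance=21467-21467=0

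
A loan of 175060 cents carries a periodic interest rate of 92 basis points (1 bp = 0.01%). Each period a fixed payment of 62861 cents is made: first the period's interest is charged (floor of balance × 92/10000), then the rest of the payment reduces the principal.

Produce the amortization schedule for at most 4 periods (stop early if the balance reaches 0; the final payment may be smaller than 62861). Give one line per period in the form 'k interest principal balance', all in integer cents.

1. interest=⌊175060·92/10000⌋=1610; principal=62861-1610=61251; balance=175060-61251=113809
2. interest=⌊113809·92/10000⌋=1047; principal=62861-1047=61814; balance=113809-61814=51995
3. interest=⌊51995·92/10000⌋=478; principal=min(62861-478,51995)=51995; balance=51995-51995=0

1 1610 61251 113809
2 1047 61814 51995
3 478 51995 0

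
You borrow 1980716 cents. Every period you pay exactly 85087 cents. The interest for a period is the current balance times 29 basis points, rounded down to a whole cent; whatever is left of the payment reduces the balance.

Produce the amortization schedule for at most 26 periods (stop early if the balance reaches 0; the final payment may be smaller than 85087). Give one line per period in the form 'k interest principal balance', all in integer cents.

1 5744 79343 1901373
2 5513 79574 1821799
3 5283 79804 1741995
4 5051 80036 1661959
5 4819 80268 1581691
6 4586 80501 1501190
7 4353 80734 1420456
8 4119 80968 1339488
9 3884 81203 1258285
10 3649 81438 1176847
11 3412 81675 1095172
12 3175 81912 1013260
13 2938 82149 931111
14 2700 82387 848724
15 2461 82626 766098
16 2221 82866 683232
17 1981 83106 600126
18 1740 83347 516779
19 1498 83589 433190
20 1256 83831 349359
21 1013 84074 265285
22 769 84318 180967
23 524 84563 96404
24 279 84808 11596
25 33 11596 0

1. interest=⌊1980716·29/10000⌋=5744; principal=85087-5744=79343; balance=1980716-79343=1901373
2. interest=⌊1901373·29/10000⌋=5513; principal=85087-5513=79574; balance=1901373-79574=1821799
3. interest=⌊1821799·29/10000⌋=5283; principal=85087-5283=79804; balance=1821799-79804=1741995
4. interest=⌊1741995·29/10000⌋=5051; principal=85087-5051=80036; balance=1741995-80036=1661959
5. interest=⌊1661959·29/10000⌋=4819; principal=85087-4819=80268; balance=1661959-80268=1581691
6. interest=⌊1581691·29/10000⌋=4586; principal=85087-4586=80501; balance=1581691-80501=1501190
7. interest=⌊1501190·29/10000⌋=4353; principal=85087-4353=80734; balance=1501190-80734=1420456
8. interest=⌊1420456·29/10000⌋=4119; principal=85087-4119=80968; balance=1420456-80968=1339488
9. interest=⌊1339488·29/10000⌋=3884; principal=85087-3884=81203; balance=1339488-81203=1258285
10. interest=⌊1258285·29/10000⌋=3649; principal=85087-3649=81438; balance=1258285-81438=1176847
11. interest=⌊1176847·29/10000⌋=3412; principal=85087-3412=81675; balance=1176847-81675=1095172
12. interest=⌊1095172·29/10000⌋=3175; principal=85087-3175=81912; balance=1095172-81912=1013260
13. interest=⌊1013260·29/10000⌋=2938; principal=85087-2938=82149; balance=1013260-82149=931111
14. interest=⌊931111·29/10000⌋=2700; principal=85087-2700=82387; balance=931111-82387=848724
15. interest=⌊848724·29/10000⌋=2461; principal=85087-2461=82626; balance=848724-82626=766098
16. interest=⌊766098·29/10000⌋=2221; principal=85087-2221=82866; balance=766098-82866=683232
17. interest=⌊683232·29/10000⌋=1981; principal=85087-1981=83106; balance=683232-83106=600126
18. interest=⌊600126·29/10000⌋=1740; principal=85087-1740=83347; balance=600126-83347=516779
19. interest=⌊516779·29/10000⌋=1498; principal=85087-1498=83589; balance=516779-83589=433190
20. interest=⌊433190·29/10000⌋=1256; principal=85087-1256=83831; balance=433190-83831=349359
21. interest=⌊349359·29/10000⌋=1013; principal=85087-1013=84074; balance=349359-84074=265285
22. interest=⌊265285·29/10000⌋=769; principal=85087-769=84318; balance=265285-84318=180967
23. interest=⌊180967·29/10000⌋=524; principal=85087-524=84563; balance=180967-84563=96404
24. interest=⌊96404·29/10000⌋=279; principal=85087-279=84808; balance=96404-84808=11596
25. interest=⌊11596·29/10000⌋=33; principal=min(85087-33,11596)=11596; balance=11596-11596=0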